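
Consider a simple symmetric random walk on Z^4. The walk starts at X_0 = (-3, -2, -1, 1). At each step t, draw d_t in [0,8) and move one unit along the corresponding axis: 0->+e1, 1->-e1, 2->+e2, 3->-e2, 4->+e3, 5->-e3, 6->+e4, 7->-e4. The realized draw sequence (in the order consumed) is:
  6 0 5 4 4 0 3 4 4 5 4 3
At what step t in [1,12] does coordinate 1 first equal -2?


t=0: X=(-3, -2, -1, 1), d=6 → +e4, X_1=(-3, -2, -1, 2)
t=1: X=(-3, -2, -1, 2), d=0 → +e1, X_2=(-2, -2, -1, 2)
t=2: X=(-2, -2, -1, 2), d=5 → -e3, X_3=(-2, -2, -2, 2)
t=3: X=(-2, -2, -2, 2), d=4 → +e3, X_4=(-2, -2, -1, 2)
t=4: X=(-2, -2, -1, 2), d=4 → +e3, X_5=(-2, -2, 0, 2)
t=5: X=(-2, -2, 0, 2), d=0 → +e1, X_6=(-1, -2, 0, 2)
t=6: X=(-1, -2, 0, 2), d=3 → -e2, X_7=(-1, -3, 0, 2)
t=7: X=(-1, -3, 0, 2), d=4 → +e3, X_8=(-1, -3, 1, 2)
t=8: X=(-1, -3, 1, 2), d=4 → +e3, X_9=(-1, -3, 2, 2)
t=9: X=(-1, -3, 2, 2), d=5 → -e3, X_10=(-1, -3, 1, 2)
t=10: X=(-1, -3, 1, 2), d=4 → +e3, X_11=(-1, -3, 2, 2)
t=11: X=(-1, -3, 2, 2), d=3 → -e2, X_12=(-1, -4, 2, 2)

2


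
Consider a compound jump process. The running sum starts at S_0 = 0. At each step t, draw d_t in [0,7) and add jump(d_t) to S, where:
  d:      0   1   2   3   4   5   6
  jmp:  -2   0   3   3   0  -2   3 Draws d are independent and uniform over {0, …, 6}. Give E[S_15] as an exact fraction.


Outcome values over d=0..6: [-2, 0, 3, 3, 0, -2, 3]
Σy = 5, Σy² = 35, M = 7
μ = 5/7 = 5/7,  σ² = 35/7 − (5/7)² = 220/49
E[S_15] = 0 + 15·(5/7) = 75/7

75/7


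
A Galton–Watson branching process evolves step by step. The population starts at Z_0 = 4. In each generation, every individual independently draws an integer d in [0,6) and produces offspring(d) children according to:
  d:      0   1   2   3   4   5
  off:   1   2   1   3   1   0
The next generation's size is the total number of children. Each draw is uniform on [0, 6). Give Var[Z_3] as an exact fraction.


18944/729

Outcome values over d=0..5: [1, 2, 1, 3, 1, 0]
Σy = 8, Σy² = 16, M = 6
μ = 8/6 = 4/3,  σ² = 16/6 − (4/3)² = 8/9
V_0 = 0, E_0 = 4
V_1 = 8/9·E_0 + (4/3)²·V_0 = 32/9;  E_1 = 16/3
V_2 = 8/9·E_1 + (4/3)²·V_1 = 896/81;  E_2 = 64/9
V_3 = 8/9·E_2 + (4/3)²·V_2 = 18944/729;  E_3 = 256/27


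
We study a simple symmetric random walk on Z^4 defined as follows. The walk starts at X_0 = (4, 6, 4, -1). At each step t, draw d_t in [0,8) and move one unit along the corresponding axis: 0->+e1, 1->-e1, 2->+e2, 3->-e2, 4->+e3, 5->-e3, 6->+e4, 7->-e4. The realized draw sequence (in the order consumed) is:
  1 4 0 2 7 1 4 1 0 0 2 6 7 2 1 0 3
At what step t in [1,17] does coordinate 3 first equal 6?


7

t=0: X=(4, 6, 4, -1), d=1 → -e1, X_1=(3, 6, 4, -1)
t=1: X=(3, 6, 4, -1), d=4 → +e3, X_2=(3, 6, 5, -1)
t=2: X=(3, 6, 5, -1), d=0 → +e1, X_3=(4, 6, 5, -1)
t=3: X=(4, 6, 5, -1), d=2 → +e2, X_4=(4, 7, 5, -1)
t=4: X=(4, 7, 5, -1), d=7 → -e4, X_5=(4, 7, 5, -2)
t=5: X=(4, 7, 5, -2), d=1 → -e1, X_6=(3, 7, 5, -2)
t=6: X=(3, 7, 5, -2), d=4 → +e3, X_7=(3, 7, 6, -2)
t=7: X=(3, 7, 6, -2), d=1 → -e1, X_8=(2, 7, 6, -2)
t=8: X=(2, 7, 6, -2), d=0 → +e1, X_9=(3, 7, 6, -2)
t=9: X=(3, 7, 6, -2), d=0 → +e1, X_10=(4, 7, 6, -2)
t=10: X=(4, 7, 6, -2), d=2 → +e2, X_11=(4, 8, 6, -2)
t=11: X=(4, 8, 6, -2), d=6 → +e4, X_12=(4, 8, 6, -1)
t=12: X=(4, 8, 6, -1), d=7 → -e4, X_13=(4, 8, 6, -2)
t=13: X=(4, 8, 6, -2), d=2 → +e2, X_14=(4, 9, 6, -2)
t=14: X=(4, 9, 6, -2), d=1 → -e1, X_15=(3, 9, 6, -2)
t=15: X=(3, 9, 6, -2), d=0 → +e1, X_16=(4, 9, 6, -2)
t=16: X=(4, 9, 6, -2), d=3 → -e2, X_17=(4, 8, 6, -2)


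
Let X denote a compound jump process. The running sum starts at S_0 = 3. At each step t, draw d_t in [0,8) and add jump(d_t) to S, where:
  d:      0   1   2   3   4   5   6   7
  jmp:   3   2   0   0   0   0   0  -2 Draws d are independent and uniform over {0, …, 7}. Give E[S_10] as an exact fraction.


Outcome values over d=0..7: [3, 2, 0, 0, 0, 0, 0, -2]
Σy = 3, Σy² = 17, M = 8
μ = 3/8 = 3/8,  σ² = 17/8 − (3/8)² = 127/64
E[S_10] = 3 + 10·(3/8) = 27/4

27/4


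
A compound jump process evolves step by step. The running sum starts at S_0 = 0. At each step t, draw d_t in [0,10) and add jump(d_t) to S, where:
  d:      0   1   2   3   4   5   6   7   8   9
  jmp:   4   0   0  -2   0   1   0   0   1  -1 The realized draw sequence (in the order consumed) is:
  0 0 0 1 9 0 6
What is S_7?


t=0: S=0, d=0, jump=4, S_1=4
t=1: S=4, d=0, jump=4, S_2=8
t=2: S=8, d=0, jump=4, S_3=12
t=3: S=12, d=1, jump=0, S_4=12
t=4: S=12, d=9, jump=-1, S_5=11
t=5: S=11, d=0, jump=4, S_6=15
t=6: S=15, d=6, jump=0, S_7=15

15


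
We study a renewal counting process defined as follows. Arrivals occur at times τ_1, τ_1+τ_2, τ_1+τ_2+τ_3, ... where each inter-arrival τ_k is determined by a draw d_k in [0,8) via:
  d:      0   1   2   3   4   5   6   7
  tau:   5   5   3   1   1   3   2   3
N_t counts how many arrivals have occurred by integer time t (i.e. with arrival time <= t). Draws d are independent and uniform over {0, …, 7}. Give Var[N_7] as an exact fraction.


Inter-arrival values over d=0..7: [5, 5, 3, 1, 1, 3, 2, 3]
Each d has probability 1/8, so the pmf of τ is: f(1) = 1/4, f(2) = 1/8, f(3) = 3/8, f(5) = 1/4
Let p_n(j) = P(N_n = j), with p_0 = [1]. Condition on τ_1: p_n(0) = P(τ > n), and for j >= 1, p_n(j) = Σ_{k<=n} f(k)·p_{n−k}(j−1)
p_1 = [3/4, 1/4]  (j = 0..1)
p_2 = [5/8, 5/16, 1/16]  (j = 0..2)
p_3 = [1/4, 5/8, 7/64, 1/64]  (j = 0..3)
p_4 = [1/4, 27/64, 37/128, 9/256, 1/256]  (j = 0..4)
p_5 = [0, 37/64, 77/256, 7/64, 11/1024, 1/1024]  (j = 0..5)
p_6 = [0, 5/16, 253/512, 39/256, 77/2048, 13/4096, 1/4096]  (j = 0..6)
p_7 = [0, 1/4, 99/256, 73/256, 133/2048, 25/2048, 15/16384, 1/16384]  (j = 0..7)
E[N_7] = Σ j·p_7(j) = 36137/16384;  E[N_7²] = Σ j²·p_7(j) = 94101/16384
Var[N_7] = 94101/16384 − (36137/16384)² = 235868015/268435456

235868015/268435456


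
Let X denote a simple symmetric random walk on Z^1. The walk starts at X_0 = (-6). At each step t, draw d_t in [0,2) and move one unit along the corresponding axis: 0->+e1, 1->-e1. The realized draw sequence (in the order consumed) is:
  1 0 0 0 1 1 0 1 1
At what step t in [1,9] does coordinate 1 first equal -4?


4

t=0: X=(-6), d=1 → -e1, X_1=(-7)
t=1: X=(-7), d=0 → +e1, X_2=(-6)
t=2: X=(-6), d=0 → +e1, X_3=(-5)
t=3: X=(-5), d=0 → +e1, X_4=(-4)
t=4: X=(-4), d=1 → -e1, X_5=(-5)
t=5: X=(-5), d=1 → -e1, X_6=(-6)
t=6: X=(-6), d=0 → +e1, X_7=(-5)
t=7: X=(-5), d=1 → -e1, X_8=(-6)
t=8: X=(-6), d=1 → -e1, X_9=(-7)


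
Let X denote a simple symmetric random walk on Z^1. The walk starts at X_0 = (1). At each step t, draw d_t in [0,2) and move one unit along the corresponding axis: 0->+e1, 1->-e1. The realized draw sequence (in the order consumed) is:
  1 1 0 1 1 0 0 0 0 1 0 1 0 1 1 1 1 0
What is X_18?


(-1)

t=0: X=(1), d=1 → -e1, X_1=(0)
t=1: X=(0), d=1 → -e1, X_2=(-1)
t=2: X=(-1), d=0 → +e1, X_3=(0)
t=3: X=(0), d=1 → -e1, X_4=(-1)
t=4: X=(-1), d=1 → -e1, X_5=(-2)
t=5: X=(-2), d=0 → +e1, X_6=(-1)
t=6: X=(-1), d=0 → +e1, X_7=(0)
t=7: X=(0), d=0 → +e1, X_8=(1)
t=8: X=(1), d=0 → +e1, X_9=(2)
t=9: X=(2), d=1 → -e1, X_10=(1)
t=10: X=(1), d=0 → +e1, X_11=(2)
t=11: X=(2), d=1 → -e1, X_12=(1)
t=12: X=(1), d=0 → +e1, X_13=(2)
t=13: X=(2), d=1 → -e1, X_14=(1)
t=14: X=(1), d=1 → -e1, X_15=(0)
t=15: X=(0), d=1 → -e1, X_16=(-1)
t=16: X=(-1), d=1 → -e1, X_17=(-2)
t=17: X=(-2), d=0 → +e1, X_18=(-1)


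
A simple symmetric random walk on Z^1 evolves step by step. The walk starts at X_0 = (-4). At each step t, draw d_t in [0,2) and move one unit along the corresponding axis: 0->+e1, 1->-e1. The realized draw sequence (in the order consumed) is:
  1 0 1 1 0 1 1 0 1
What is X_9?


(-7)

t=0: X=(-4), d=1 → -e1, X_1=(-5)
t=1: X=(-5), d=0 → +e1, X_2=(-4)
t=2: X=(-4), d=1 → -e1, X_3=(-5)
t=3: X=(-5), d=1 → -e1, X_4=(-6)
t=4: X=(-6), d=0 → +e1, X_5=(-5)
t=5: X=(-5), d=1 → -e1, X_6=(-6)
t=6: X=(-6), d=1 → -e1, X_7=(-7)
t=7: X=(-7), d=0 → +e1, X_8=(-6)
t=8: X=(-6), d=1 → -e1, X_9=(-7)


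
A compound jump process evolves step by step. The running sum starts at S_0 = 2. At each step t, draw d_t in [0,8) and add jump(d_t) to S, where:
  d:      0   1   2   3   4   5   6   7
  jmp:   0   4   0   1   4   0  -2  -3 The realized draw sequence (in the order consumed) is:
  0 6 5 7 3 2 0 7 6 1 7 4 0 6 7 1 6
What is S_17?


t=0: S=2, d=0, jump=0, S_1=2
t=1: S=2, d=6, jump=-2, S_2=0
t=2: S=0, d=5, jump=0, S_3=0
t=3: S=0, d=7, jump=-3, S_4=-3
t=4: S=-3, d=3, jump=1, S_5=-2
t=5: S=-2, d=2, jump=0, S_6=-2
t=6: S=-2, d=0, jump=0, S_7=-2
t=7: S=-2, d=7, jump=-3, S_8=-5
t=8: S=-5, d=6, jump=-2, S_9=-7
t=9: S=-7, d=1, jump=4, S_10=-3
t=10: S=-3, d=7, jump=-3, S_11=-6
t=11: S=-6, d=4, jump=4, S_12=-2
t=12: S=-2, d=0, jump=0, S_13=-2
t=13: S=-2, d=6, jump=-2, S_14=-4
t=14: S=-4, d=7, jump=-3, S_15=-7
t=15: S=-7, d=1, jump=4, S_16=-3
t=16: S=-3, d=6, jump=-2, S_17=-5

-5


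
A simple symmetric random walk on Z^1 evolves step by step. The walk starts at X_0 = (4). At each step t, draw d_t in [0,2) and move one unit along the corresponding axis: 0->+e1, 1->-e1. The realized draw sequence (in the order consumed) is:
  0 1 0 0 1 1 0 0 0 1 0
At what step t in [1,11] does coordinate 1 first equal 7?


t=0: X=(4), d=0 → +e1, X_1=(5)
t=1: X=(5), d=1 → -e1, X_2=(4)
t=2: X=(4), d=0 → +e1, X_3=(5)
t=3: X=(5), d=0 → +e1, X_4=(6)
t=4: X=(6), d=1 → -e1, X_5=(5)
t=5: X=(5), d=1 → -e1, X_6=(4)
t=6: X=(4), d=0 → +e1, X_7=(5)
t=7: X=(5), d=0 → +e1, X_8=(6)
t=8: X=(6), d=0 → +e1, X_9=(7)
t=9: X=(7), d=1 → -e1, X_10=(6)
t=10: X=(6), d=0 → +e1, X_11=(7)

9


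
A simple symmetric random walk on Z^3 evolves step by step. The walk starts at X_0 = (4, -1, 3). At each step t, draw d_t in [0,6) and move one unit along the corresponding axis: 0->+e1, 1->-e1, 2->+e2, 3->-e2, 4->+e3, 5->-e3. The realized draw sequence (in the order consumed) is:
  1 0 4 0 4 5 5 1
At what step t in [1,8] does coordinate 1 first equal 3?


t=0: X=(4, -1, 3), d=1 → -e1, X_1=(3, -1, 3)
t=1: X=(3, -1, 3), d=0 → +e1, X_2=(4, -1, 3)
t=2: X=(4, -1, 3), d=4 → +e3, X_3=(4, -1, 4)
t=3: X=(4, -1, 4), d=0 → +e1, X_4=(5, -1, 4)
t=4: X=(5, -1, 4), d=4 → +e3, X_5=(5, -1, 5)
t=5: X=(5, -1, 5), d=5 → -e3, X_6=(5, -1, 4)
t=6: X=(5, -1, 4), d=5 → -e3, X_7=(5, -1, 3)
t=7: X=(5, -1, 3), d=1 → -e1, X_8=(4, -1, 3)

1


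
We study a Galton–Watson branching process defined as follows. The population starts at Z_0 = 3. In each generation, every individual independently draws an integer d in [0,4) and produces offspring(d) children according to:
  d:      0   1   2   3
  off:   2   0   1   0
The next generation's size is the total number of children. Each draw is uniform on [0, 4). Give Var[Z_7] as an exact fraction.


341537229/268435456

Outcome values over d=0..3: [2, 0, 1, 0]
Σy = 3, Σy² = 5, M = 4
μ = 3/4 = 3/4,  σ² = 5/4 − (3/4)² = 11/16
V_0 = 0, E_0 = 3
V_1 = 11/16·E_0 + (3/4)²·V_0 = 33/16;  E_1 = 9/4
V_2 = 11/16·E_1 + (3/4)²·V_1 = 693/256;  E_2 = 27/16
V_3 = 11/16·E_2 + (3/4)²·V_2 = 10989/4096;  E_3 = 81/64
V_4 = 11/16·E_3 + (3/4)²·V_3 = 155925/65536;  E_4 = 243/256
V_5 = 11/16·E_4 + (3/4)²·V_4 = 2087613/1048576;  E_5 = 729/1024
V_6 = 11/16·E_5 + (3/4)²·V_5 = 26999973/16777216;  E_6 = 2187/4096
V_7 = 11/16·E_6 + (3/4)²·V_6 = 341537229/268435456;  E_7 = 6561/16384


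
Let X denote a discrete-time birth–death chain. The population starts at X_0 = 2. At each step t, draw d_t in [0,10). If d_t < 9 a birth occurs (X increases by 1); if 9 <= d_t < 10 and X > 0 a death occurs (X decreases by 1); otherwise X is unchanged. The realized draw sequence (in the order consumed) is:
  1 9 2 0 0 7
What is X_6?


6

t=0: X=2, d=1 → birth, X_1=3
t=1: X=3, d=9 → death, X_2=2
t=2: X=2, d=2 → birth, X_3=3
t=3: X=3, d=0 → birth, X_4=4
t=4: X=4, d=0 → birth, X_5=5
t=5: X=5, d=7 → birth, X_6=6


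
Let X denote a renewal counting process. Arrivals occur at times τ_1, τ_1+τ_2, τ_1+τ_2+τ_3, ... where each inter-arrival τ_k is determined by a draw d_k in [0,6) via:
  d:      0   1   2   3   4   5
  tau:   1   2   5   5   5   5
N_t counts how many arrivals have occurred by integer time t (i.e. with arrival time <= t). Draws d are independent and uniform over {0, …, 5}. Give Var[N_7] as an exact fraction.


Inter-arrival values over d=0..5: [1, 2, 5, 5, 5, 5]
Each d has probability 1/6, so the pmf of τ is: f(1) = 1/6, f(2) = 1/6, f(5) = 2/3
Let p_n(j) = P(N_n = j), with p_0 = [1]. Condition on τ_1: p_n(0) = P(τ > n), and for j >= 1, p_n(j) = Σ_{k<=n} f(k)·p_{n−k}(j−1)
p_1 = [5/6, 1/6]  (j = 0..1)
p_2 = [2/3, 11/36, 1/36]  (j = 0..2)
p_3 = [2/3, 1/4, 17/216, 1/216]  (j = 0..3)
p_4 = [2/3, 2/9, 5/54, 23/1296, 1/1296]  (j = 0..4)
p_5 = [0, 8/9, 17/216, 37/1296, 29/7776, 1/7776]  (j = 0..5)
p_6 = [0, 2/3, 8/27, 37/1296, 5/648, 35/46656, 1/46656]  (j = 0..6)
p_7 = [0, 4/9, 25/54, 35/432, 37/3888, 89/46656, 41/279936, 1/279936]  (j = 0..7)
E[N_7] = Σ j·p_7(j) = 465235/279936;  E[N_7²] = Σ j²·p_7(j) = 904435/279936
Var[N_7] = 904435/279936 − (465235/279936)² = 36740310935/78364164096

36740310935/78364164096


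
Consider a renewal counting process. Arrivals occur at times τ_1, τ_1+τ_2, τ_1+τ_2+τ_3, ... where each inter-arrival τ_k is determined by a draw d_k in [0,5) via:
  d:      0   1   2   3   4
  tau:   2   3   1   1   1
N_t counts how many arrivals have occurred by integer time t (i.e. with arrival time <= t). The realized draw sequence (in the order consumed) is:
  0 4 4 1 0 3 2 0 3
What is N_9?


5

draw d_1=0: τ_1=2, arrival time A_1=2
draw d_2=4: τ_2=1, arrival time A_2=3
draw d_3=4: τ_3=1, arrival time A_3=4
draw d_4=1: τ_4=3, arrival time A_4=7
draw d_5=0: τ_5=2, arrival time A_5=9
draw d_6=3: τ_6=1, arrival time A_6=10
draw d_7=2: τ_7=1, arrival time A_7=11
draw d_8=0: τ_8=2, arrival time A_8=13
draw d_9=3: τ_9=1, arrival time A_9=14
N_t over t=0..9: 0:0 1:0 2:1 3:2 4:3 5:3 6:3 7:4 8:4 9:5


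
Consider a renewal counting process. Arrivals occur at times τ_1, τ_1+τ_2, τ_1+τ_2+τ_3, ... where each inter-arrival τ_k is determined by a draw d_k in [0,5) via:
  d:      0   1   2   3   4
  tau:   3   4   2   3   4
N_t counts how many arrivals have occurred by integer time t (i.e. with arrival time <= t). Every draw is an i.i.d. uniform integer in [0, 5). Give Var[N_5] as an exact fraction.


Inter-arrival values over d=0..4: [3, 4, 2, 3, 4]
Each d has probability 1/5, so the pmf of τ is: f(2) = 1/5, f(3) = 2/5, f(4) = 2/5
Let p_n(j) = P(N_n = j), with p_0 = [1]. Condition on τ_1: p_n(0) = P(τ > n), and for j >= 1, p_n(j) = Σ_{k<=n} f(k)·p_{n−k}(j−1)
p_1 = [1]  (j = 0)
p_2 = [4/5, 1/5]  (j = 0..1)
p_3 = [2/5, 3/5]  (j = 0..1)
p_4 = [0, 24/25, 1/25]  (j = 0..2)
p_5 = [0, 4/5, 1/5]  (j = 0..2)
E[N_5] = Σ j·p_5(j) = 6/5;  E[N_5²] = Σ j²·p_5(j) = 8/5
Var[N_5] = 8/5 − (6/5)² = 4/25

4/25


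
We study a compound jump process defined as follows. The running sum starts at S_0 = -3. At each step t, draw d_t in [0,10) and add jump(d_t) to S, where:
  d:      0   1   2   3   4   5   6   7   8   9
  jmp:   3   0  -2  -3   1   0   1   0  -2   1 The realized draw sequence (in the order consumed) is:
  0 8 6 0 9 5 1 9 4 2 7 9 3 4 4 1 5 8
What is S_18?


t=0: S=-3, d=0, jump=3, S_1=0
t=1: S=0, d=8, jump=-2, S_2=-2
t=2: S=-2, d=6, jump=1, S_3=-1
t=3: S=-1, d=0, jump=3, S_4=2
t=4: S=2, d=9, jump=1, S_5=3
t=5: S=3, d=5, jump=0, S_6=3
t=6: S=3, d=1, jump=0, S_7=3
t=7: S=3, d=9, jump=1, S_8=4
t=8: S=4, d=4, jump=1, S_9=5
t=9: S=5, d=2, jump=-2, S_10=3
t=10: S=3, d=7, jump=0, S_11=3
t=11: S=3, d=9, jump=1, S_12=4
t=12: S=4, d=3, jump=-3, S_13=1
t=13: S=1, d=4, jump=1, S_14=2
t=14: S=2, d=4, jump=1, S_15=3
t=15: S=3, d=1, jump=0, S_16=3
t=16: S=3, d=5, jump=0, S_17=3
t=17: S=3, d=8, jump=-2, S_18=1

1


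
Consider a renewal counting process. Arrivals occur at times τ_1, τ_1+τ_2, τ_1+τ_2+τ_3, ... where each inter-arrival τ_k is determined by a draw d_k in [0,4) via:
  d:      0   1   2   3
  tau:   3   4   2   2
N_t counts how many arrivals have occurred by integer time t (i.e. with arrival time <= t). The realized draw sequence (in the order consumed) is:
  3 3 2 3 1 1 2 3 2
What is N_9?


4

draw d_1=3: τ_1=2, arrival time A_1=2
draw d_2=3: τ_2=2, arrival time A_2=4
draw d_3=2: τ_3=2, arrival time A_3=6
draw d_4=3: τ_4=2, arrival time A_4=8
draw d_5=1: τ_5=4, arrival time A_5=12
draw d_6=1: τ_6=4, arrival time A_6=16
draw d_7=2: τ_7=2, arrival time A_7=18
draw d_8=3: τ_8=2, arrival time A_8=20
draw d_9=2: τ_9=2, arrival time A_9=22
N_t over t=0..9: 0:0 1:0 2:1 3:1 4:2 5:2 6:3 7:3 8:4 9:4


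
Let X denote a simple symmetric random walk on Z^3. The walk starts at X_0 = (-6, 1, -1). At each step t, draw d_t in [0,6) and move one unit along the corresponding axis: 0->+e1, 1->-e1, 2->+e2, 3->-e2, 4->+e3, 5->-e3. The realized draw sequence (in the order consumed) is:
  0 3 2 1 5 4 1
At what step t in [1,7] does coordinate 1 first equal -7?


7

t=0: X=(-6, 1, -1), d=0 → +e1, X_1=(-5, 1, -1)
t=1: X=(-5, 1, -1), d=3 → -e2, X_2=(-5, 0, -1)
t=2: X=(-5, 0, -1), d=2 → +e2, X_3=(-5, 1, -1)
t=3: X=(-5, 1, -1), d=1 → -e1, X_4=(-6, 1, -1)
t=4: X=(-6, 1, -1), d=5 → -e3, X_5=(-6, 1, -2)
t=5: X=(-6, 1, -2), d=4 → +e3, X_6=(-6, 1, -1)
t=6: X=(-6, 1, -1), d=1 → -e1, X_7=(-7, 1, -1)


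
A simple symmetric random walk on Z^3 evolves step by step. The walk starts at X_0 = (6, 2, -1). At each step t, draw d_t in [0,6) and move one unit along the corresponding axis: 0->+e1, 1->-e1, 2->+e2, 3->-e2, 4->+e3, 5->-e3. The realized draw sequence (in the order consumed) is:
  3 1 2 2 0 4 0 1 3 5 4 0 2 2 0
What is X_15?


(8, 4, 0)

t=0: X=(6, 2, -1), d=3 → -e2, X_1=(6, 1, -1)
t=1: X=(6, 1, -1), d=1 → -e1, X_2=(5, 1, -1)
t=2: X=(5, 1, -1), d=2 → +e2, X_3=(5, 2, -1)
t=3: X=(5, 2, -1), d=2 → +e2, X_4=(5, 3, -1)
t=4: X=(5, 3, -1), d=0 → +e1, X_5=(6, 3, -1)
t=5: X=(6, 3, -1), d=4 → +e3, X_6=(6, 3, 0)
t=6: X=(6, 3, 0), d=0 → +e1, X_7=(7, 3, 0)
t=7: X=(7, 3, 0), d=1 → -e1, X_8=(6, 3, 0)
t=8: X=(6, 3, 0), d=3 → -e2, X_9=(6, 2, 0)
t=9: X=(6, 2, 0), d=5 → -e3, X_10=(6, 2, -1)
t=10: X=(6, 2, -1), d=4 → +e3, X_11=(6, 2, 0)
t=11: X=(6, 2, 0), d=0 → +e1, X_12=(7, 2, 0)
t=12: X=(7, 2, 0), d=2 → +e2, X_13=(7, 3, 0)
t=13: X=(7, 3, 0), d=2 → +e2, X_14=(7, 4, 0)
t=14: X=(7, 4, 0), d=0 → +e1, X_15=(8, 4, 0)


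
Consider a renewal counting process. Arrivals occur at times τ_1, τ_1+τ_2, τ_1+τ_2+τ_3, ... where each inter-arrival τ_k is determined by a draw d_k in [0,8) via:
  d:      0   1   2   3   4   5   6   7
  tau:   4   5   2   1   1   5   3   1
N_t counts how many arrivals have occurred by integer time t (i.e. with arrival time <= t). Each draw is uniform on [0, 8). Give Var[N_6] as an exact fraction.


64046173199/68719476736

Inter-arrival values over d=0..7: [4, 5, 2, 1, 1, 5, 3, 1]
Each d has probability 1/8, so the pmf of τ is: f(1) = 3/8, f(2) = 1/8, f(3) = 1/8, f(4) = 1/8, f(5) = 1/4
Let p_n(j) = P(N_n = j), with p_0 = [1]. Condition on τ_1: p_n(0) = P(τ > n), and for j >= 1, p_n(j) = Σ_{k<=n} f(k)·p_{n−k}(j−1)
p_1 = [5/8, 3/8]  (j = 0..1)
p_2 = [1/2, 23/64, 9/64]  (j = 0..2)
p_3 = [3/8, 25/64, 93/512, 27/512]  (j = 0..3)
p_4 = [1/4, 13/32, 61/256, 351/4096, 81/4096]  (j = 0..4)
p_5 = [0, 17/32, 75/256, 531/4096, 1269/32768, 243/32768]  (j = 0..5)
p_6 = [0, 19/64, 7/16, 737/4096, 135/2048, 4455/262144, 729/262144]  (j = 0..6)
E[N_6] = Σ j·p_6(j) = 544473/262144;  E[N_6²] = Σ j²·p_6(j) = 1375187/262144
Var[N_6] = 1375187/262144 − (544473/262144)² = 64046173199/68719476736


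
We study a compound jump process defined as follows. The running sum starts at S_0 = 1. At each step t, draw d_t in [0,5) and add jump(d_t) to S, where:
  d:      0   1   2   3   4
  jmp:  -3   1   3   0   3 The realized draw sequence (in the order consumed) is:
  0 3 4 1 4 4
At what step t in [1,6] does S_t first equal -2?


t=0: S=1, d=0, jump=-3, S_1=-2
t=1: S=-2, d=3, jump=0, S_2=-2
t=2: S=-2, d=4, jump=3, S_3=1
t=3: S=1, d=1, jump=1, S_4=2
t=4: S=2, d=4, jump=3, S_5=5
t=5: S=5, d=4, jump=3, S_6=8

1


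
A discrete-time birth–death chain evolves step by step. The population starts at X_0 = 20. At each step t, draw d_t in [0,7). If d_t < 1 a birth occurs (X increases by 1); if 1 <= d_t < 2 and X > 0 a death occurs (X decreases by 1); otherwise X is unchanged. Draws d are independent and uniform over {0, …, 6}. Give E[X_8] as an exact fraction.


20

X can drop by at most 1 per step and X_0 = 20 > T = 8, so X_t >= 20 − t >= 12 > 0 for every t <= 8: the floor at 0 (the 'and X > 0' condition) never binds. Hence X_8 = X_0 + Σ_{t<8} Y_t with i.i.d. increments Y_t = y(d_t) ∈ {+1, −1, 0}.
Outcome values over d=0..6: [1, -1, 0, 0, 0, 0, 0]
Σy = 0, Σy² = 2, M = 7
μ = 0/7 = 0,  σ² = 2/7 − (0)² = 2/7
E[X_8] = 20 + 8·(0) = 20


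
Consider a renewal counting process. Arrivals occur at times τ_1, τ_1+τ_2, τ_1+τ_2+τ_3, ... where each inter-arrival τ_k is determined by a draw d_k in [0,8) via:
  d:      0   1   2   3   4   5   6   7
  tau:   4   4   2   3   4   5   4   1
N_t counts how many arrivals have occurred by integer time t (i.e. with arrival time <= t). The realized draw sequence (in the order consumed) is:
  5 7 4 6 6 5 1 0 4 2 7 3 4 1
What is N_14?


4

draw d_1=5: τ_1=5, arrival time A_1=5
draw d_2=7: τ_2=1, arrival time A_2=6
draw d_3=4: τ_3=4, arrival time A_3=10
draw d_4=6: τ_4=4, arrival time A_4=14
draw d_5=6: τ_5=4, arrival time A_5=18
draw d_6=5: τ_6=5, arrival time A_6=23
draw d_7=1: τ_7=4, arrival time A_7=27
draw d_8=0: τ_8=4, arrival time A_8=31
draw d_9=4: τ_9=4, arrival time A_9=35
draw d_10=2: τ_10=2, arrival time A_10=37
draw d_11=7: τ_11=1, arrival time A_11=38
draw d_12=3: τ_12=3, arrival time A_12=41
draw d_13=4: τ_13=4, arrival time A_13=45
draw d_14=1: τ_14=4, arrival time A_14=49
N_t over t=0..14: 0:0 1:0 2:0 3:0 4:0 5:1 6:2 7:2 8:2 9:2 10:3 11:3 12:3 13:3 14:4


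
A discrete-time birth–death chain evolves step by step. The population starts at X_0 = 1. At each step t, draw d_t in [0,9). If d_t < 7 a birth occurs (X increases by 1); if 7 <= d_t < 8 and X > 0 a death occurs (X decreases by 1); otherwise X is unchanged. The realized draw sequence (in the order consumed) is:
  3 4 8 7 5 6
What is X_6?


4

t=0: X=1, d=3 → birth, X_1=2
t=1: X=2, d=4 → birth, X_2=3
t=2: X=3, d=8 → hold, X_3=3
t=3: X=3, d=7 → death, X_4=2
t=4: X=2, d=5 → birth, X_5=3
t=5: X=3, d=6 → birth, X_6=4


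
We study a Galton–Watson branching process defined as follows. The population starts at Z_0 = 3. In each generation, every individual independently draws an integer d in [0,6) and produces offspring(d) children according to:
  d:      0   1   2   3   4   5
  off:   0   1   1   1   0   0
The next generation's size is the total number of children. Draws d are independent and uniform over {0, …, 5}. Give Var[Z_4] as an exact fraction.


Outcome values over d=0..5: [0, 1, 1, 1, 0, 0]
Σy = 3, Σy² = 3, M = 6
μ = 3/6 = 1/2,  σ² = 3/6 − (1/2)² = 1/4
V_0 = 0, E_0 = 3
V_1 = 1/4·E_0 + (1/2)²·V_0 = 3/4;  E_1 = 3/2
V_2 = 1/4·E_1 + (1/2)²·V_1 = 9/16;  E_2 = 3/4
V_3 = 1/4·E_2 + (1/2)²·V_2 = 21/64;  E_3 = 3/8
V_4 = 1/4·E_3 + (1/2)²·V_3 = 45/256;  E_4 = 3/16

45/256


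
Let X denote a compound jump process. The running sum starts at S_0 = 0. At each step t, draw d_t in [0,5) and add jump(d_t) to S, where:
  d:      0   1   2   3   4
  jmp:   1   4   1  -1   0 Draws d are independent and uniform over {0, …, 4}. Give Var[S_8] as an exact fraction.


112/5

Outcome values over d=0..4: [1, 4, 1, -1, 0]
Σy = 5, Σy² = 19, M = 5
μ = 5/5 = 1,  σ² = 19/5 − (1)² = 14/5
Independent increments: Var[S_8] = 8·σ² = 8·(14/5) = 112/5


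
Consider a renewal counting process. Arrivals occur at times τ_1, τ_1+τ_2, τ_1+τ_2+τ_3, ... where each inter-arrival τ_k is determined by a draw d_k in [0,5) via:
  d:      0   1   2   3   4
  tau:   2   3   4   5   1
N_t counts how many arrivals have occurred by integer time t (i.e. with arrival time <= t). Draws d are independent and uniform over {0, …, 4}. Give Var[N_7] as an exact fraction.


4359160904/6103515625

Inter-arrival values over d=0..4: [2, 3, 4, 5, 1]
Each d has probability 1/5, so the pmf of τ is: f(1) = 1/5, f(2) = 1/5, f(3) = 1/5, f(4) = 1/5, f(5) = 1/5
Let p_n(j) = P(N_n = j), with p_0 = [1]. Condition on τ_1: p_n(0) = P(τ > n), and for j >= 1, p_n(j) = Σ_{k<=n} f(k)·p_{n−k}(j−1)
p_1 = [4/5, 1/5]  (j = 0..1)
p_2 = [3/5, 9/25, 1/25]  (j = 0..2)
p_3 = [2/5, 12/25, 14/125, 1/125]  (j = 0..3)
p_4 = [1/5, 14/25, 26/125, 19/625, 1/625]  (j = 0..4)
p_5 = [0, 3/5, 8/25, 9/125, 24/3125, 1/3125]  (j = 0..5)
p_6 = [0, 2/5, 11/25, 17/125, 69/3125, 29/15625, 1/15625]  (j = 0..6)
p_7 = [0, 6/25, 12/25, 28/125, 154/3125, 98/15625, 34/78125, 1/78125]  (j = 0..7)
E[N_7] = Σ j·p_7(j) = 164311/78125;  E[N_7²] = Σ j²·p_7(j) = 401373/78125
Var[N_7] = 401373/78125 − (164311/78125)² = 4359160904/6103515625


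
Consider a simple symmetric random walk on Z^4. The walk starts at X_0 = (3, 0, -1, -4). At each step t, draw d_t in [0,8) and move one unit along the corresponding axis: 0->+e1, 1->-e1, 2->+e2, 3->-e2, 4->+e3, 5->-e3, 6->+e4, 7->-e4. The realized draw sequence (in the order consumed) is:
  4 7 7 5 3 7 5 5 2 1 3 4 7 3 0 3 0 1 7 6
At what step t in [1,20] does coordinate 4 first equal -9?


t=0: X=(3, 0, -1, -4), d=4 → +e3, X_1=(3, 0, 0, -4)
t=1: X=(3, 0, 0, -4), d=7 → -e4, X_2=(3, 0, 0, -5)
t=2: X=(3, 0, 0, -5), d=7 → -e4, X_3=(3, 0, 0, -6)
t=3: X=(3, 0, 0, -6), d=5 → -e3, X_4=(3, 0, -1, -6)
t=4: X=(3, 0, -1, -6), d=3 → -e2, X_5=(3, -1, -1, -6)
t=5: X=(3, -1, -1, -6), d=7 → -e4, X_6=(3, -1, -1, -7)
t=6: X=(3, -1, -1, -7), d=5 → -e3, X_7=(3, -1, -2, -7)
t=7: X=(3, -1, -2, -7), d=5 → -e3, X_8=(3, -1, -3, -7)
t=8: X=(3, -1, -3, -7), d=2 → +e2, X_9=(3, 0, -3, -7)
t=9: X=(3, 0, -3, -7), d=1 → -e1, X_10=(2, 0, -3, -7)
t=10: X=(2, 0, -3, -7), d=3 → -e2, X_11=(2, -1, -3, -7)
t=11: X=(2, -1, -3, -7), d=4 → +e3, X_12=(2, -1, -2, -7)
t=12: X=(2, -1, -2, -7), d=7 → -e4, X_13=(2, -1, -2, -8)
t=13: X=(2, -1, -2, -8), d=3 → -e2, X_14=(2, -2, -2, -8)
t=14: X=(2, -2, -2, -8), d=0 → +e1, X_15=(3, -2, -2, -8)
t=15: X=(3, -2, -2, -8), d=3 → -e2, X_16=(3, -3, -2, -8)
t=16: X=(3, -3, -2, -8), d=0 → +e1, X_17=(4, -3, -2, -8)
t=17: X=(4, -3, -2, -8), d=1 → -e1, X_18=(3, -3, -2, -8)
t=18: X=(3, -3, -2, -8), d=7 → -e4, X_19=(3, -3, -2, -9)
t=19: X=(3, -3, -2, -9), d=6 → +e4, X_20=(3, -3, -2, -8)

19


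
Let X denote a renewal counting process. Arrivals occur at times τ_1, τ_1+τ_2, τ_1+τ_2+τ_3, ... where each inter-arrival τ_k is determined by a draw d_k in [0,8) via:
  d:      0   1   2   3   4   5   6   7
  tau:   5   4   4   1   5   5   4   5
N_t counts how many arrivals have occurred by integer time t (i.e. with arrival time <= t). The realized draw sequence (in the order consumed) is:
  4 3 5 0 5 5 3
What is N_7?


2

draw d_1=4: τ_1=5, arrival time A_1=5
draw d_2=3: τ_2=1, arrival time A_2=6
draw d_3=5: τ_3=5, arrival time A_3=11
draw d_4=0: τ_4=5, arrival time A_4=16
draw d_5=5: τ_5=5, arrival time A_5=21
draw d_6=5: τ_6=5, arrival time A_6=26
draw d_7=3: τ_7=1, arrival time A_7=27
N_t over t=0..7: 0:0 1:0 2:0 3:0 4:0 5:1 6:2 7:2


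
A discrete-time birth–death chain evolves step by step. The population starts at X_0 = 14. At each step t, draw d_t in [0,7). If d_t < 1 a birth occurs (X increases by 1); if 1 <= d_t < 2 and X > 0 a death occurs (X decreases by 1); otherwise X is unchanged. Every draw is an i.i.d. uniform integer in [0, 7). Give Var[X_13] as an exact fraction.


X can drop by at most 1 per step and X_0 = 14 > T = 13, so X_t >= 14 − t >= 1 > 0 for every t <= 13: the floor at 0 (the 'and X > 0' condition) never binds. Hence X_13 = X_0 + Σ_{t<13} Y_t with i.i.d. increments Y_t = y(d_t) ∈ {+1, −1, 0}.
Outcome values over d=0..6: [1, -1, 0, 0, 0, 0, 0]
Σy = 0, Σy² = 2, M = 7
μ = 0/7 = 0,  σ² = 2/7 − (0)² = 2/7
Independent increments: Var[X_13] = 13·σ² = 13·(2/7) = 26/7

26/7


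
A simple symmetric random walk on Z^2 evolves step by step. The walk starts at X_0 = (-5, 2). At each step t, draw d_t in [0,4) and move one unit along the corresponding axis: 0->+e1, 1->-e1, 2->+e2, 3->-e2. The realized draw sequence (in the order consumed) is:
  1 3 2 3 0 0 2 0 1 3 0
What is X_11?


(-3, 1)

t=0: X=(-5, 2), d=1 → -e1, X_1=(-6, 2)
t=1: X=(-6, 2), d=3 → -e2, X_2=(-6, 1)
t=2: X=(-6, 1), d=2 → +e2, X_3=(-6, 2)
t=3: X=(-6, 2), d=3 → -e2, X_4=(-6, 1)
t=4: X=(-6, 1), d=0 → +e1, X_5=(-5, 1)
t=5: X=(-5, 1), d=0 → +e1, X_6=(-4, 1)
t=6: X=(-4, 1), d=2 → +e2, X_7=(-4, 2)
t=7: X=(-4, 2), d=0 → +e1, X_8=(-3, 2)
t=8: X=(-3, 2), d=1 → -e1, X_9=(-4, 2)
t=9: X=(-4, 2), d=3 → -e2, X_10=(-4, 1)
t=10: X=(-4, 1), d=0 → +e1, X_11=(-3, 1)


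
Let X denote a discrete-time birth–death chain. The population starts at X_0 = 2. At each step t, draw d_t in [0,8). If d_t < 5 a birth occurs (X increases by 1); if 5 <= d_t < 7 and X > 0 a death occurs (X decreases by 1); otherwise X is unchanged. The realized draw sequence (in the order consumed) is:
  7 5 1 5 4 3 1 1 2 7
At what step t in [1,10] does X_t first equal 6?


t=0: X=2, d=7 → hold, X_1=2
t=1: X=2, d=5 → death, X_2=1
t=2: X=1, d=1 → birth, X_3=2
t=3: X=2, d=5 → death, X_4=1
t=4: X=1, d=4 → birth, X_5=2
t=5: X=2, d=3 → birth, X_6=3
t=6: X=3, d=1 → birth, X_7=4
t=7: X=4, d=1 → birth, X_8=5
t=8: X=5, d=2 → birth, X_9=6
t=9: X=6, d=7 → hold, X_10=6

9


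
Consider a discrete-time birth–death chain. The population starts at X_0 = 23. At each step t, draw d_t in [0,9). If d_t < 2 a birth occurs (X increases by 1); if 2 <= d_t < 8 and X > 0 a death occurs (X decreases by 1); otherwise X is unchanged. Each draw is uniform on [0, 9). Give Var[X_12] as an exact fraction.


X can drop by at most 1 per step and X_0 = 23 > T = 12, so X_t >= 23 − t >= 11 > 0 for every t <= 12: the floor at 0 (the 'and X > 0' condition) never binds. Hence X_12 = X_0 + Σ_{t<12} Y_t with i.i.d. increments Y_t = y(d_t) ∈ {+1, −1, 0}.
Outcome values over d=0..8: [1, 1, -1, -1, -1, -1, -1, -1, 0]
Σy = -4, Σy² = 8, M = 9
μ = -4/9 = -4/9,  σ² = 8/9 − (-4/9)² = 56/81
Independent increments: Var[X_12] = 12·σ² = 12·(56/81) = 224/27

224/27


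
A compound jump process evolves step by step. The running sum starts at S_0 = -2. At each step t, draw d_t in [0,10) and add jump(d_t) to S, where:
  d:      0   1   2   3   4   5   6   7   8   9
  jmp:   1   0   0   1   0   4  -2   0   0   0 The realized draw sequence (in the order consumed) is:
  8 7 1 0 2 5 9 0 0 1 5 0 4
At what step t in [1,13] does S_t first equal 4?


8

t=0: S=-2, d=8, jump=0, S_1=-2
t=1: S=-2, d=7, jump=0, S_2=-2
t=2: S=-2, d=1, jump=0, S_3=-2
t=3: S=-2, d=0, jump=1, S_4=-1
t=4: S=-1, d=2, jump=0, S_5=-1
t=5: S=-1, d=5, jump=4, S_6=3
t=6: S=3, d=9, jump=0, S_7=3
t=7: S=3, d=0, jump=1, S_8=4
t=8: S=4, d=0, jump=1, S_9=5
t=9: S=5, d=1, jump=0, S_10=5
t=10: S=5, d=5, jump=4, S_11=9
t=11: S=9, d=0, jump=1, S_12=10
t=12: S=10, d=4, jump=0, S_13=10


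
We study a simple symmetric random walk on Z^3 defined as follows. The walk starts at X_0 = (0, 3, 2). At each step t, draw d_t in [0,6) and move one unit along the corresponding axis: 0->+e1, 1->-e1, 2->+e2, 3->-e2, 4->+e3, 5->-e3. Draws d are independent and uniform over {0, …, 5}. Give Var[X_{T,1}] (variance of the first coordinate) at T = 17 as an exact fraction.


Outcome values over d=0..5: [1, -1, 0, 0, 0, 0]
Σy = 0, Σy² = 2, M = 6
μ = 0/6 = 0,  σ² = 2/6 − (0)² = 1/3
Independent increments: Var[X_17] = 17·σ² = 17·(1/3) = 17/3

17/3


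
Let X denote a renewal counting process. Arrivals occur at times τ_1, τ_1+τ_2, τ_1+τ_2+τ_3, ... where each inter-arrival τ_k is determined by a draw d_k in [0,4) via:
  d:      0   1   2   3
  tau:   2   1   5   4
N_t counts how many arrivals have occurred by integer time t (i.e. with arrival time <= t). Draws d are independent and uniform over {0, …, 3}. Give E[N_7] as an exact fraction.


Inter-arrival values over d=0..3: [2, 1, 5, 4]
Each d has probability 1/4, so the pmf of τ is: f(1) = 1/4, f(2) = 1/4, f(4) = 1/4, f(5) = 1/4
Renewal equation for m(n) = E[N_n]: condition on τ_1 = k (if k <= n, one arrival plus a fresh copy on the remaining n−k steps): m(n) = F(n) + Σ_{k<=n} f(k)·m(n−k), where F(n) = P(τ <= n) and m(0) = 0
m(1) = F(1) = 1/4
m(2) = F(2) + f(1)·m(1) = 1/2 + 1/4·1/4 = 9/16
m(3) = F(3) + f(1)·m(2) + f(2)·m(1) = 1/2 + 1/4·9/16 + 1/4·1/4 = 45/64
m(4) = F(4) + f(1)·m(3) + f(2)·m(2) = 3/4 + 1/4·45/64 + 1/4·9/16 = 273/256
m(5) = F(5) + f(1)·m(4) + f(2)·m(3) + f(4)·m(1) = 1 + 1/4·273/256 + 1/4·45/64 + 1/4·1/4 = 1541/1024
m(6) = F(6) + f(1)·m(5) + f(2)·m(4) + f(4)·m(2) + f(5)·m(1) = 1 + 1/4·1541/1024 + 1/4·273/256 + 1/4·9/16 + 1/4·1/4 = 7561/4096
m(7) = F(7) + f(1)·m(6) + f(2)·m(5) + f(4)·m(3) + f(5)·m(2) = 1 + 1/4·7561/4096 + 1/4·1541/1024 + 1/4·45/64 + 1/4·9/16 = 35293/16384
E[N_7] = m(7) = 35293/16384

35293/16384


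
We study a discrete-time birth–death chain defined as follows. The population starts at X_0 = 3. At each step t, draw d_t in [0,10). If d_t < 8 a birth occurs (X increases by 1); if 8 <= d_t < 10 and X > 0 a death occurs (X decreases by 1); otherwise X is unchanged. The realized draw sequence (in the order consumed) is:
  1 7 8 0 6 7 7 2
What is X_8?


9

t=0: X=3, d=1 → birth, X_1=4
t=1: X=4, d=7 → birth, X_2=5
t=2: X=5, d=8 → death, X_3=4
t=3: X=4, d=0 → birth, X_4=5
t=4: X=5, d=6 → birth, X_5=6
t=5: X=6, d=7 → birth, X_6=7
t=6: X=7, d=7 → birth, X_7=8
t=7: X=8, d=2 → birth, X_8=9


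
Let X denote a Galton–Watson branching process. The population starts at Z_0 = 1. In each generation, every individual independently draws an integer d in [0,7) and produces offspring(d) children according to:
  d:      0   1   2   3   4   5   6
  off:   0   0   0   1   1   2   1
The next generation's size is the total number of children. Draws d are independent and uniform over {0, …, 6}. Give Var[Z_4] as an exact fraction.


2664000/5764801

Outcome values over d=0..6: [0, 0, 0, 1, 1, 2, 1]
Σy = 5, Σy² = 7, M = 7
μ = 5/7 = 5/7,  σ² = 7/7 − (5/7)² = 24/49
V_0 = 0, E_0 = 1
V_1 = 24/49·E_0 + (5/7)²·V_0 = 24/49;  E_1 = 5/7
V_2 = 24/49·E_1 + (5/7)²·V_1 = 1440/2401;  E_2 = 25/49
V_3 = 24/49·E_2 + (5/7)²·V_2 = 65400/117649;  E_3 = 125/343
V_4 = 24/49·E_3 + (5/7)²·V_3 = 2664000/5764801;  E_4 = 625/2401


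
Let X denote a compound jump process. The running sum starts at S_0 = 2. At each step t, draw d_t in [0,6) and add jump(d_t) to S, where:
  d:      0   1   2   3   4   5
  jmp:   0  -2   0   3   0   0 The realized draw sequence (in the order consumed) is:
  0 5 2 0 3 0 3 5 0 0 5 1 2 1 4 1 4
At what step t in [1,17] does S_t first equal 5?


5

t=0: S=2, d=0, jump=0, S_1=2
t=1: S=2, d=5, jump=0, S_2=2
t=2: S=2, d=2, jump=0, S_3=2
t=3: S=2, d=0, jump=0, S_4=2
t=4: S=2, d=3, jump=3, S_5=5
t=5: S=5, d=0, jump=0, S_6=5
t=6: S=5, d=3, jump=3, S_7=8
t=7: S=8, d=5, jump=0, S_8=8
t=8: S=8, d=0, jump=0, S_9=8
t=9: S=8, d=0, jump=0, S_10=8
t=10: S=8, d=5, jump=0, S_11=8
t=11: S=8, d=1, jump=-2, S_12=6
t=12: S=6, d=2, jump=0, S_13=6
t=13: S=6, d=1, jump=-2, S_14=4
t=14: S=4, d=4, jump=0, S_15=4
t=15: S=4, d=1, jump=-2, S_16=2
t=16: S=2, d=4, jump=0, S_17=2


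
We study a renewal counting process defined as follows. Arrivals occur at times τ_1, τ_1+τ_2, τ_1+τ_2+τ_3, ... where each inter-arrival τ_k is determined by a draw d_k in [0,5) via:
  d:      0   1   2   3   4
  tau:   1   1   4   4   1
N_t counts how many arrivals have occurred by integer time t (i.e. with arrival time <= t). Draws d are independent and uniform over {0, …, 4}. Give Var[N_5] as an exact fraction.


10588296/9765625

Inter-arrival values over d=0..4: [1, 1, 4, 4, 1]
Each d has probability 1/5, so the pmf of τ is: f(1) = 3/5, f(4) = 2/5
Let p_n(j) = P(N_n = j), with p_0 = [1]. Condition on τ_1: p_n(0) = P(τ > n), and for j >= 1, p_n(j) = Σ_{k<=n} f(k)·p_{n−k}(j−1)
p_1 = [2/5, 3/5]  (j = 0..1)
p_2 = [2/5, 6/25, 9/25]  (j = 0..2)
p_3 = [2/5, 6/25, 18/125, 27/125]  (j = 0..3)
p_4 = [0, 16/25, 18/125, 54/625, 81/625]  (j = 0..4)
p_5 = [0, 4/25, 78/125, 54/625, 162/3125, 243/3125]  (j = 0..5)
E[N_5] = Σ j·p_5(j) = 7073/3125;  E[N_5²] = Σ j²·p_5(j) = 19397/3125
Var[N_5] = 19397/3125 − (7073/3125)² = 10588296/9765625


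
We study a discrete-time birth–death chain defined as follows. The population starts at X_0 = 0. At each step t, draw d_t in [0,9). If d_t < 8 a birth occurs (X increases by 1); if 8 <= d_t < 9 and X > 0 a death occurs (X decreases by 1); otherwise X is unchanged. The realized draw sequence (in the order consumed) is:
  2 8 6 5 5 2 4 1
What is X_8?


6

t=0: X=0, d=2 → birth, X_1=1
t=1: X=1, d=8 → death, X_2=0
t=2: X=0, d=6 → birth, X_3=1
t=3: X=1, d=5 → birth, X_4=2
t=4: X=2, d=5 → birth, X_5=3
t=5: X=3, d=2 → birth, X_6=4
t=6: X=4, d=4 → birth, X_7=5
t=7: X=5, d=1 → birth, X_8=6


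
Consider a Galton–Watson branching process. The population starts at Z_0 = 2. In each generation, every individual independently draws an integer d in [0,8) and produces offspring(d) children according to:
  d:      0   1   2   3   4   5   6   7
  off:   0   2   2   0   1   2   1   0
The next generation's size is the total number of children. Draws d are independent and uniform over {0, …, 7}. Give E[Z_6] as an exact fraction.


2

Outcome values over d=0..7: [0, 2, 2, 0, 1, 2, 1, 0]
Σy = 8, Σy² = 14, M = 8
μ = 8/8 = 1,  σ² = 14/8 − (1)² = 3/4
E[Z_0] = 2
E[Z_1] = 1·E[Z_0] = 2
E[Z_2] = 1·E[Z_1] = 2
E[Z_3] = 1·E[Z_2] = 2
E[Z_4] = 1·E[Z_3] = 2
E[Z_5] = 1·E[Z_4] = 2
E[Z_6] = 1·E[Z_5] = 2


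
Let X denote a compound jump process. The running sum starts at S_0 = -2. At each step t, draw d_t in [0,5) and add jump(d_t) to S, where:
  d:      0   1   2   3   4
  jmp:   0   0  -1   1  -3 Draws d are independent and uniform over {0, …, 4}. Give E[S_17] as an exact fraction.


-61/5

Outcome values over d=0..4: [0, 0, -1, 1, -3]
Σy = -3, Σy² = 11, M = 5
μ = -3/5 = -3/5,  σ² = 11/5 − (-3/5)² = 46/25
E[S_17] = -2 + 17·(-3/5) = -61/5


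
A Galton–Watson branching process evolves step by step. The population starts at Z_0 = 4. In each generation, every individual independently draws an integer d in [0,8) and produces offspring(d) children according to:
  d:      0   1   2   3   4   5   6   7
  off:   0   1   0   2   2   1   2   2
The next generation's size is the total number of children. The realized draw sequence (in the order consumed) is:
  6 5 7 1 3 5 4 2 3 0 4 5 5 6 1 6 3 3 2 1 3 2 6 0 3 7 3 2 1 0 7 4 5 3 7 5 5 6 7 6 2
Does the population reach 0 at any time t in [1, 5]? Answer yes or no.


no

gen 0: Z_0=4, draws=[6, 5, 7, 1], offspring=[2, 1, 2, 1], Z_1=6
gen 1: Z_1=6, draws=[3, 5, 4, 2, 3, 0], offspring=[2, 1, 2, 0, 2, 0], Z_2=7
gen 2: Z_2=7, draws=[4, 5, 5, 6, 1, 6, 3], offspring=[2, 1, 1, 2, 1, 2, 2], Z_3=11
gen 3: Z_3=11, draws=[3, 2, 1, 3, 2, 6, 0, 3, 7, 3, 2], offspring=[2, 0, 1, 2, 0, 2, 0, 2, 2, 2, 0], Z_4=13
gen 4: Z_4=13, draws=[1, 0, 7, 4, 5, 3, 7, 5, 5, 6, 7, 6, 2], offspring=[1, 0, 2, 2, 1, 2, 2, 1, 1, 2, 2, 2, 0], Z_5=18


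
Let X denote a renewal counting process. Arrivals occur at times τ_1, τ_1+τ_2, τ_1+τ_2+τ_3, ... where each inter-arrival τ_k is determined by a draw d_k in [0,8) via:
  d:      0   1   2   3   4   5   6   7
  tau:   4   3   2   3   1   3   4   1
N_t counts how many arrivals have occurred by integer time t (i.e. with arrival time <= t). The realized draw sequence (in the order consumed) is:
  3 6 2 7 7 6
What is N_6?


draw d_1=3: τ_1=3, arrival time A_1=3
draw d_2=6: τ_2=4, arrival time A_2=7
draw d_3=2: τ_3=2, arrival time A_3=9
draw d_4=7: τ_4=1, arrival time A_4=10
draw d_5=7: τ_5=1, arrival time A_5=11
draw d_6=6: τ_6=4, arrival time A_6=15
N_t over t=0..6: 0:0 1:0 2:0 3:1 4:1 5:1 6:1

1


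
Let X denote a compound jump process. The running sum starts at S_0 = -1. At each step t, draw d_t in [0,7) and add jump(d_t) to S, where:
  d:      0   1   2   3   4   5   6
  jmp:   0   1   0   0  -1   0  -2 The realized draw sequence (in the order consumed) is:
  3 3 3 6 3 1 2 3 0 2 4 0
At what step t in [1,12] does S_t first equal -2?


6

t=0: S=-1, d=3, jump=0, S_1=-1
t=1: S=-1, d=3, jump=0, S_2=-1
t=2: S=-1, d=3, jump=0, S_3=-1
t=3: S=-1, d=6, jump=-2, S_4=-3
t=4: S=-3, d=3, jump=0, S_5=-3
t=5: S=-3, d=1, jump=1, S_6=-2
t=6: S=-2, d=2, jump=0, S_7=-2
t=7: S=-2, d=3, jump=0, S_8=-2
t=8: S=-2, d=0, jump=0, S_9=-2
t=9: S=-2, d=2, jump=0, S_10=-2
t=10: S=-2, d=4, jump=-1, S_11=-3
t=11: S=-3, d=0, jump=0, S_12=-3
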